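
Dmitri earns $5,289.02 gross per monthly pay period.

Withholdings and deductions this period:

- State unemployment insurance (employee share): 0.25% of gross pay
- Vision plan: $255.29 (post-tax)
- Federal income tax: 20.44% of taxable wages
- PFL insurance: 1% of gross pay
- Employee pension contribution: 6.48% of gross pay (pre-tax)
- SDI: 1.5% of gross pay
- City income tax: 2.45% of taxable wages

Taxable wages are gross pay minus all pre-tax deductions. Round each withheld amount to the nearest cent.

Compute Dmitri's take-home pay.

Employee pension contribution: $5,289.02 × 0.0648 = $342.73
Taxable wages = $5,289.02 − $342.73 = $4,946.29
City income tax: $4,946.29 × 0.0245 = $121.18
Federal income tax: $4,946.29 × 0.2044 = $1,011.02
State unemployment insurance (employee share): $5,289.02 × 0.0025 = $13.22
PFL insurance: $5,289.02 × 0.01 = $52.89
SDI: $5,289.02 × 0.015 = $79.34
Vision plan: $255.29
Total deductions = $342.73 + $121.18 + $1,011.02 + $13.22 + $52.89 + $79.34 + $255.29 = $1,875.67
Net pay = $5,289.02 − $1,875.67 = $3,413.35

$3,413.35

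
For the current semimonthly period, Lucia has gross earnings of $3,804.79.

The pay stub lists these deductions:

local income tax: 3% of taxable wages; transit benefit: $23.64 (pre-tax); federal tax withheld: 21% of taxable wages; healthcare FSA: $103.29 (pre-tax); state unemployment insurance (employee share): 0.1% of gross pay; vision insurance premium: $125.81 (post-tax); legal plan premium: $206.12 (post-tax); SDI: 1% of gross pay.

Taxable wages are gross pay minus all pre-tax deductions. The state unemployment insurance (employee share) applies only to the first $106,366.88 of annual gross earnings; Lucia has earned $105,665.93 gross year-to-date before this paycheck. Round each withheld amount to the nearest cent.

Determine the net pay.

$2,424.49

Transit benefit: $23.64
Healthcare FSA: $103.29
Pre-tax total = $23.64 + $103.29 = $126.93
Taxable wages = $3,804.79 − $126.93 = $3,677.86
Federal tax withheld: $3,677.86 × 0.21 = $772.35
Local income tax: $3,677.86 × 0.03 = $110.34
SDI: $3,804.79 × 0.01 = $38.05
State unemployment insurance (employee share): only $106,366.88 − $105,665.93 = $700.95 of this check is subject → $700.95 × 0.001 = $0.70
Legal plan premium: $206.12
Vision insurance premium: $125.81
Total deductions = $23.64 + $103.29 + $772.35 + $110.34 + $38.05 + $0.70 + $206.12 + $125.81 = $1,380.30
Net pay = $3,804.79 − $1,380.30 = $2,424.49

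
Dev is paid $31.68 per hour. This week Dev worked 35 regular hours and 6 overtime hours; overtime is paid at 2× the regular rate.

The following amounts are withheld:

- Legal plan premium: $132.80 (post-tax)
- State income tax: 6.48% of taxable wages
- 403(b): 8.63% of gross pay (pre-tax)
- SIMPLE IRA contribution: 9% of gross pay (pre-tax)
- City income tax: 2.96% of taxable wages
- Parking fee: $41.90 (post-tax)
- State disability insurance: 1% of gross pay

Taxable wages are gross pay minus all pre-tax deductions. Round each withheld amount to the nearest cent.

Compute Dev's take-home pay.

Regular pay: 35 × $31.68 = $1,108.80
Overtime pay: 6 × $31.68 × 2 = $380.16
Gross pay = $1,108.80 + $380.16 = $1,488.96
SIMPLE IRA contribution: $1,488.96 × 0.09 = $134.01
403(b): $1,488.96 × 0.0863 = $128.50
Pre-tax total = $134.01 + $128.50 = $262.51
Taxable wages = $1,488.96 − $262.51 = $1,226.45
City income tax: $1,226.45 × 0.0296 = $36.30
State income tax: $1,226.45 × 0.0648 = $79.47
State disability insurance: $1,488.96 × 0.01 = $14.89
Legal plan premium: $132.80
Parking fee: $41.90
Total deductions = $134.01 + $128.50 + $36.30 + $79.47 + $14.89 + $132.80 + $41.90 = $567.87
Net pay = $1,488.96 − $567.87 = $921.09

$921.09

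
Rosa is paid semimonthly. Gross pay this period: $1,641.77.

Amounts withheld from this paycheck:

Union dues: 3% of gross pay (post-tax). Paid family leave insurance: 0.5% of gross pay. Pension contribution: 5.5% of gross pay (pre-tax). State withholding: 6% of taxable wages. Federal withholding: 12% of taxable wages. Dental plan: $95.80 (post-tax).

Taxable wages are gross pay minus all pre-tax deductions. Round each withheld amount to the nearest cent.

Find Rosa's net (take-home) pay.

Pension contribution: $1,641.77 × 0.055 = $90.30
Taxable wages = $1,641.77 − $90.30 = $1,551.47
Federal withholding: $1,551.47 × 0.12 = $186.18
State withholding: $1,551.47 × 0.06 = $93.09
Paid family leave insurance: $1,641.77 × 0.005 = $8.21
Dental plan: $95.80
Union dues: $1,641.77 × 0.03 = $49.25
Total deductions = $90.30 + $186.18 + $93.09 + $8.21 + $95.80 + $49.25 = $522.83
Net pay = $1,641.77 − $522.83 = $1,118.94

$1,118.94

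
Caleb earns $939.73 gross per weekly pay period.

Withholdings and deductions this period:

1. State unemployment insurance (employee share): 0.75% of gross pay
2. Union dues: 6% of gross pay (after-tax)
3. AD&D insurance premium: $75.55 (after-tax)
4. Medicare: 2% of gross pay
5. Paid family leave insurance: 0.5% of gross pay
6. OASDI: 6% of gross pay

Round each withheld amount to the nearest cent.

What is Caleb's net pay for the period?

$720.88

State unemployment insurance (employee share): $939.73 × 0.0075 = $7.05
OASDI: $939.73 × 0.06 = $56.38
Paid family leave insurance: $939.73 × 0.005 = $4.70
Medicare: $939.73 × 0.02 = $18.79
Union dues: $939.73 × 0.06 = $56.38
AD&D insurance premium: $75.55
Total deductions = $7.05 + $56.38 + $4.70 + $18.79 + $56.38 + $75.55 = $218.85
Net pay = $939.73 − $218.85 = $720.88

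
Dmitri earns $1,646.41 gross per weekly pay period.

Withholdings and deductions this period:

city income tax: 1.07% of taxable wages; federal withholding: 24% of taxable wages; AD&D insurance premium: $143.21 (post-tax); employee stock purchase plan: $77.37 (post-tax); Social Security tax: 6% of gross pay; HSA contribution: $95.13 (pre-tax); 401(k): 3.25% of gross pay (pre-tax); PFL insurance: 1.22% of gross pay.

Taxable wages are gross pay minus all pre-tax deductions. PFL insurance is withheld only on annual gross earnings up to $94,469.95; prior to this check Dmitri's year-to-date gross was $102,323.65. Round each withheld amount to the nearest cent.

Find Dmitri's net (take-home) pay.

$802.92

HSA contribution: $95.13
401(k): $1,646.41 × 0.0325 = $53.51
Pre-tax total = $95.13 + $53.51 = $148.64
Taxable wages = $1,646.41 − $148.64 = $1,497.77
City income tax: $1,497.77 × 0.0107 = $16.03
Federal withholding: $1,497.77 × 0.24 = $359.46
Social Security tax: $1,646.41 × 0.06 = $98.78
PFL insurance: annual cap $94,469.95 already reached (YTD $102,323.65), so $0.00
Employee stock purchase plan: $77.37
AD&D insurance premium: $143.21
Total deductions = $95.13 + $53.51 + $16.03 + $359.46 + $98.78 + $0.00 + $77.37 + $143.21 = $843.49
Net pay = $1,646.41 − $843.49 = $802.92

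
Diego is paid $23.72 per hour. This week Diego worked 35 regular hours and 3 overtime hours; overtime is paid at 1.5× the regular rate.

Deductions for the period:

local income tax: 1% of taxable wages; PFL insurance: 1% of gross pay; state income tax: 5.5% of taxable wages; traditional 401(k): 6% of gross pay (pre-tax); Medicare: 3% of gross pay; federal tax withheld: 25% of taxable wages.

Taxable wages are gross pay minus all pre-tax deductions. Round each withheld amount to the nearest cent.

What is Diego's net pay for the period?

Regular pay: 35 × $23.72 = $830.20
Overtime pay: 3 × $23.72 × 1.5 = $106.74
Gross pay = $830.20 + $106.74 = $936.94
Traditional 401(k): $936.94 × 0.06 = $56.22
Taxable wages = $936.94 − $56.22 = $880.72
State income tax: $880.72 × 0.055 = $48.44
Federal tax withheld: $880.72 × 0.25 = $220.18
Local income tax: $880.72 × 0.01 = $8.81
PFL insurance: $936.94 × 0.01 = $9.37
Medicare: $936.94 × 0.03 = $28.11
Total deductions = $56.22 + $48.44 + $220.18 + $8.81 + $9.37 + $28.11 = $371.13
Net pay = $936.94 − $371.13 = $565.81

$565.81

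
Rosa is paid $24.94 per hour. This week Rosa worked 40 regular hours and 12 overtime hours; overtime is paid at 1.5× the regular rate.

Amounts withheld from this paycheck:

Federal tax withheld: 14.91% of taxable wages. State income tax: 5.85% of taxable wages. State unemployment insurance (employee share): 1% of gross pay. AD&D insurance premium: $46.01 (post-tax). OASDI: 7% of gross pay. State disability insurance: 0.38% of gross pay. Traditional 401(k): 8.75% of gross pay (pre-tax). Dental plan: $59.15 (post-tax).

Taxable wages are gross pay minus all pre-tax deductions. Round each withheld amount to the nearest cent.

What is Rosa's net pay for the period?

Regular pay: 40 × $24.94 = $997.60
Overtime pay: 12 × $24.94 × 1.5 = $448.92
Gross pay = $997.60 + $448.92 = $1,446.52
Traditional 401(k): $1,446.52 × 0.0875 = $126.57
Taxable wages = $1,446.52 − $126.57 = $1,319.95
Federal tax withheld: $1,319.95 × 0.1491 = $196.80
State income tax: $1,319.95 × 0.0585 = $77.22
OASDI: $1,446.52 × 0.07 = $101.26
State disability insurance: $1,446.52 × 0.0038 = $5.50
State unemployment insurance (employee share): $1,446.52 × 0.01 = $14.47
AD&D insurance premium: $46.01
Dental plan: $59.15
Total deductions = $126.57 + $196.80 + $77.22 + $101.26 + $5.50 + $14.47 + $46.01 + $59.15 = $626.98
Net pay = $1,446.52 − $626.98 = $819.54

$819.54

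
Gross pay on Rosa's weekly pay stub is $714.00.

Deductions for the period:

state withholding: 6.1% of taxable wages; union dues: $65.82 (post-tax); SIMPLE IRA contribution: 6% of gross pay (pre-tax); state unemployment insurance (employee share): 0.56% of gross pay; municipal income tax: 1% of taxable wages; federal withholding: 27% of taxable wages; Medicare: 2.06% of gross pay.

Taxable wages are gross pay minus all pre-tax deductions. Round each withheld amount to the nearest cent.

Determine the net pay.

$357.77

SIMPLE IRA contribution: $714.00 × 0.06 = $42.84
Taxable wages = $714.00 − $42.84 = $671.16
Federal withholding: $671.16 × 0.27 = $181.21
Municipal income tax: $671.16 × 0.01 = $6.71
State withholding: $671.16 × 0.061 = $40.94
State unemployment insurance (employee share): $714.00 × 0.0056 = $4.00
Medicare: $714.00 × 0.0206 = $14.71
Union dues: $65.82
Total deductions = $42.84 + $181.21 + $6.71 + $40.94 + $4.00 + $14.71 + $65.82 = $356.23
Net pay = $714.00 − $356.23 = $357.77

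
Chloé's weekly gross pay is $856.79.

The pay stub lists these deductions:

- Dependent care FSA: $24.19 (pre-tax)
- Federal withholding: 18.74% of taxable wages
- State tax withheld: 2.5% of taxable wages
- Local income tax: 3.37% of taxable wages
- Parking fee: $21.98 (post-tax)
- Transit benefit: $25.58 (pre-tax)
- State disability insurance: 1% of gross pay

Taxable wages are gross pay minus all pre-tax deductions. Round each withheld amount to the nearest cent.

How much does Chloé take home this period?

Transit benefit: $25.58
Dependent care FSA: $24.19
Pre-tax total = $25.58 + $24.19 = $49.77
Taxable wages = $856.79 − $49.77 = $807.02
Local income tax: $807.02 × 0.0337 = $27.20
Federal withholding: $807.02 × 0.1874 = $151.24
State tax withheld: $807.02 × 0.025 = $20.18
State disability insurance: $856.79 × 0.01 = $8.57
Parking fee: $21.98
Total deductions = $25.58 + $24.19 + $27.20 + $151.24 + $20.18 + $8.57 + $21.98 = $278.94
Net pay = $856.79 − $278.94 = $577.85

$577.85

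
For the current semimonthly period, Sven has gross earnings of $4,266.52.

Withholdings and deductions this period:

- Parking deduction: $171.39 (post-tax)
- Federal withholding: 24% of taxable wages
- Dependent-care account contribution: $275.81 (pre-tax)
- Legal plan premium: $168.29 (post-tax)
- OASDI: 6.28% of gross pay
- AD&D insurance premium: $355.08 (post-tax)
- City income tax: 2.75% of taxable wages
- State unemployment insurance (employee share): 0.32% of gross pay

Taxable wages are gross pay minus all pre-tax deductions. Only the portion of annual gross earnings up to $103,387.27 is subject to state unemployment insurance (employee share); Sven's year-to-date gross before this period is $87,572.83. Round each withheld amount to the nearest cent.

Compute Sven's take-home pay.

$1,946.85

Dependent-care account contribution: $275.81
Taxable wages = $4,266.52 − $275.81 = $3,990.71
Federal withholding: $3,990.71 × 0.24 = $957.77
City income tax: $3,990.71 × 0.0275 = $109.74
OASDI: $4,266.52 × 0.0628 = $267.94
State unemployment insurance (employee share): cap not yet reached, full $4,266.52 is subject → $4,266.52 × 0.0032 = $13.65
Parking deduction: $171.39
AD&D insurance premium: $355.08
Legal plan premium: $168.29
Total deductions = $275.81 + $957.77 + $109.74 + $267.94 + $13.65 + $171.39 + $355.08 + $168.29 = $2,319.67
Net pay = $4,266.52 − $2,319.67 = $1,946.85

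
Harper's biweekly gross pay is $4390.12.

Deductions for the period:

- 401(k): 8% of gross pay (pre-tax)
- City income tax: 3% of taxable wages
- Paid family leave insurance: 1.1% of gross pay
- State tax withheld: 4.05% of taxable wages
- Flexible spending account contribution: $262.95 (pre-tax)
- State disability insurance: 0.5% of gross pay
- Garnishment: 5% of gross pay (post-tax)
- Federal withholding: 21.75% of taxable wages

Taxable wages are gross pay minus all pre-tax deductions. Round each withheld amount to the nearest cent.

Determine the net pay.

$2398.73

401(k): $4390.12 × 0.08 = $351.21
Flexible spending account contribution: $262.95
Pre-tax total = $351.21 + $262.95 = $614.16
Taxable wages = $4390.12 − $614.16 = $3775.96
City income tax: $3775.96 × 0.03 = $113.28
Federal withholding: $3775.96 × 0.2175 = $821.27
State tax withheld: $3775.96 × 0.0405 = $152.93
Paid family leave insurance: $4390.12 × 0.011 = $48.29
State disability insurance: $4390.12 × 0.005 = $21.95
Garnishment: $4390.12 × 0.05 = $219.51
Total deductions = $351.21 + $262.95 + $113.28 + $821.27 + $152.93 + $48.29 + $21.95 + $219.51 = $1991.39
Net pay = $4390.12 − $1991.39 = $2398.73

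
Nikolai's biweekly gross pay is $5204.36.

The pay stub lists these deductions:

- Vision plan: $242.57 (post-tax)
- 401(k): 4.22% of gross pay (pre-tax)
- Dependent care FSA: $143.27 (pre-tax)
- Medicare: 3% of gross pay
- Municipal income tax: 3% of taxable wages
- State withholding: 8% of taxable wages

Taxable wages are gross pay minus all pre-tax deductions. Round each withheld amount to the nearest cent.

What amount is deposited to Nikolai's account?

$3910.21

Dependent care FSA: $143.27
401(k): $5204.36 × 0.0422 = $219.62
Pre-tax total = $143.27 + $219.62 = $362.89
Taxable wages = $5204.36 − $362.89 = $4841.47
State withholding: $4841.47 × 0.08 = $387.32
Municipal income tax: $4841.47 × 0.03 = $145.24
Medicare: $5204.36 × 0.03 = $156.13
Vision plan: $242.57
Total deductions = $143.27 + $219.62 + $387.32 + $145.24 + $156.13 + $242.57 = $1294.15
Net pay = $5204.36 − $1294.15 = $3910.21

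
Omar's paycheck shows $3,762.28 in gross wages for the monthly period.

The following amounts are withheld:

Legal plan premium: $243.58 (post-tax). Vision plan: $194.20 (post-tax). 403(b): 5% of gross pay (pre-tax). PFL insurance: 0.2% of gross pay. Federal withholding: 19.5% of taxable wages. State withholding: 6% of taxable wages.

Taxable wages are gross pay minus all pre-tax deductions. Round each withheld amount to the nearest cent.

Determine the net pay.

403(b): $3,762.28 × 0.05 = $188.11
Taxable wages = $3,762.28 − $188.11 = $3,574.17
Federal withholding: $3,574.17 × 0.195 = $696.96
State withholding: $3,574.17 × 0.06 = $214.45
PFL insurance: $3,762.28 × 0.002 = $7.52
Vision plan: $194.20
Legal plan premium: $243.58
Total deductions = $188.11 + $696.96 + $214.45 + $7.52 + $194.20 + $243.58 = $1,544.82
Net pay = $3,762.28 − $1,544.82 = $2,217.46

$2,217.46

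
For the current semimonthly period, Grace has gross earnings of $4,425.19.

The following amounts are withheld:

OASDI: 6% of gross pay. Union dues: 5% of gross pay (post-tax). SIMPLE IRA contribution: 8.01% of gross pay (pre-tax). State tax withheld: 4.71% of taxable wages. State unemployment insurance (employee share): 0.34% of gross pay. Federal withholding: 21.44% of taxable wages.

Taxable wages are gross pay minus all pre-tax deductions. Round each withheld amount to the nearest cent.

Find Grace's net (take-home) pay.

SIMPLE IRA contribution: $4,425.19 × 0.0801 = $354.46
Taxable wages = $4,425.19 − $354.46 = $4,070.73
State tax withheld: $4,070.73 × 0.0471 = $191.73
Federal withholding: $4,070.73 × 0.2144 = $872.76
State unemployment insurance (employee share): $4,425.19 × 0.0034 = $15.05
OASDI: $4,425.19 × 0.06 = $265.51
Union dues: $4,425.19 × 0.05 = $221.26
Total deductions = $354.46 + $191.73 + $872.76 + $15.05 + $265.51 + $221.26 = $1,920.77
Net pay = $4,425.19 − $1,920.77 = $2,504.42

$2,504.42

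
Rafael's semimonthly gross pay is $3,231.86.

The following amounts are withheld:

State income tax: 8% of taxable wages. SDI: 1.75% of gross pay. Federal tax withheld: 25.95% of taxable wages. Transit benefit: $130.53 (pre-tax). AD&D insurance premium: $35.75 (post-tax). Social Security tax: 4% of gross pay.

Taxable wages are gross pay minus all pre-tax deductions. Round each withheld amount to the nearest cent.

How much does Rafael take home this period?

$1,826.84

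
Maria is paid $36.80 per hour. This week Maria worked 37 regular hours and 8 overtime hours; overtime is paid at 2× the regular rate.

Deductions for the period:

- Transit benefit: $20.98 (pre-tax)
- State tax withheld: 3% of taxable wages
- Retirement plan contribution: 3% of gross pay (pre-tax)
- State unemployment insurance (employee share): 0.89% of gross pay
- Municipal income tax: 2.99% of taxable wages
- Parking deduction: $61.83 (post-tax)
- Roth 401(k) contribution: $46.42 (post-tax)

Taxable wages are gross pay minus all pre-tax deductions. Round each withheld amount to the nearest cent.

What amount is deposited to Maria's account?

Regular pay: 37 × $36.80 = $1361.60
Overtime pay: 8 × $36.80 × 2 = $588.80
Gross pay = $1361.60 + $588.80 = $1950.40
Transit benefit: $20.98
Retirement plan contribution: $1950.40 × 0.03 = $58.51
Pre-tax total = $20.98 + $58.51 = $79.49
Taxable wages = $1950.40 − $79.49 = $1870.91
State tax withheld: $1870.91 × 0.03 = $56.13
Municipal income tax: $1870.91 × 0.0299 = $55.94
State unemployment insurance (employee share): $1950.40 × 0.0089 = $17.36
Parking deduction: $61.83
Roth 401(k) contribution: $46.42
Total deductions = $20.98 + $58.51 + $56.13 + $55.94 + $17.36 + $61.83 + $46.42 = $317.17
Net pay = $1950.40 − $317.17 = $1633.23

$1633.23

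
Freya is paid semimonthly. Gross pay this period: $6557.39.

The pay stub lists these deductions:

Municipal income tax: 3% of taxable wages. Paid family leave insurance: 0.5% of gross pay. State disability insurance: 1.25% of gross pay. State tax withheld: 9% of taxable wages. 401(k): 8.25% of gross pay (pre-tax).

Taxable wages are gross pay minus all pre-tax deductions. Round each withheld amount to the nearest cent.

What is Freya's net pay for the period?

$5179.68

401(k): $6557.39 × 0.0825 = $540.98
Taxable wages = $6557.39 − $540.98 = $6016.41
Municipal income tax: $6016.41 × 0.03 = $180.49
State tax withheld: $6016.41 × 0.09 = $541.48
Paid family leave insurance: $6557.39 × 0.005 = $32.79
State disability insurance: $6557.39 × 0.0125 = $81.97
Total deductions = $540.98 + $180.49 + $541.48 + $32.79 + $81.97 = $1377.71
Net pay = $6557.39 − $1377.71 = $5179.68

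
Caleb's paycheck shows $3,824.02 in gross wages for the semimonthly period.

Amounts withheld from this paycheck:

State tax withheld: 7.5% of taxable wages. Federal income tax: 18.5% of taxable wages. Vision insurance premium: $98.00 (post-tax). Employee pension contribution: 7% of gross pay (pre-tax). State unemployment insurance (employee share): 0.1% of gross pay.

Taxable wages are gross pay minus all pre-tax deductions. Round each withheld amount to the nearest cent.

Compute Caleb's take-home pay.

Employee pension contribution: $3,824.02 × 0.07 = $267.68
Taxable wages = $3,824.02 − $267.68 = $3,556.34
Federal income tax: $3,556.34 × 0.185 = $657.92
State tax withheld: $3,556.34 × 0.075 = $266.73
State unemployment insurance (employee share): $3,824.02 × 0.001 = $3.82
Vision insurance premium: $98.00
Total deductions = $267.68 + $657.92 + $266.73 + $3.82 + $98.00 = $1,294.15
Net pay = $3,824.02 − $1,294.15 = $2,529.87

$2,529.87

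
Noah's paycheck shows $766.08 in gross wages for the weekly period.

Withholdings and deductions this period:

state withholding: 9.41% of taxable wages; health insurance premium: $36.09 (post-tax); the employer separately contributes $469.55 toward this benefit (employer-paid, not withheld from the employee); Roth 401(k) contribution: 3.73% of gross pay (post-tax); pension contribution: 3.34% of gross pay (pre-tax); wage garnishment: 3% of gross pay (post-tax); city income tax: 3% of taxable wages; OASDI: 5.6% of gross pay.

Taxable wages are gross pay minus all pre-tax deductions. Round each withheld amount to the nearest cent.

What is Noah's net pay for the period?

$518.06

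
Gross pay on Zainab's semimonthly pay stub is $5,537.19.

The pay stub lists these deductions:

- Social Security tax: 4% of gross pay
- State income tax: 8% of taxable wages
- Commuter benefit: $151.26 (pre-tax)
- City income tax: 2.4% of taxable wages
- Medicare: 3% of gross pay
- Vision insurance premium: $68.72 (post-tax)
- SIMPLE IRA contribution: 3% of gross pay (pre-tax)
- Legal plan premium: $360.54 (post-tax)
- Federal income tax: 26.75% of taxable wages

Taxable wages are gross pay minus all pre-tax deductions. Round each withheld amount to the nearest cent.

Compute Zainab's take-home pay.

$2,463.78

SIMPLE IRA contribution: $5,537.19 × 0.03 = $166.12
Commuter benefit: $151.26
Pre-tax total = $166.12 + $151.26 = $317.38
Taxable wages = $5,537.19 − $317.38 = $5,219.81
Federal income tax: $5,219.81 × 0.2675 = $1,396.30
State income tax: $5,219.81 × 0.08 = $417.58
City income tax: $5,219.81 × 0.024 = $125.28
Medicare: $5,537.19 × 0.03 = $166.12
Social Security tax: $5,537.19 × 0.04 = $221.49
Vision insurance premium: $68.72
Legal plan premium: $360.54
Total deductions = $166.12 + $151.26 + $1,396.30 + $417.58 + $125.28 + $166.12 + $221.49 + $68.72 + $360.54 = $3,073.41
Net pay = $5,537.19 − $3,073.41 = $2,463.78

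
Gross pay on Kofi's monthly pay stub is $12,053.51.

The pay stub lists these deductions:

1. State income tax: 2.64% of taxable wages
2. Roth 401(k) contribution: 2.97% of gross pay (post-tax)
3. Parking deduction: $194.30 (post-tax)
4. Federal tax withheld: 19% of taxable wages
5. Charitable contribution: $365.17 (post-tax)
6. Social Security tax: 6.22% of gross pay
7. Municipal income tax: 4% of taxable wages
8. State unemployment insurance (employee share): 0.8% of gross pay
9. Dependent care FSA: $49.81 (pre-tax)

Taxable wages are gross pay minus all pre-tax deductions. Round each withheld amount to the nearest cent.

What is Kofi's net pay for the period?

$7,162.33

Dependent care FSA: $49.81
Taxable wages = $12,053.51 − $49.81 = $12,003.70
Municipal income tax: $12,003.70 × 0.04 = $480.15
Federal tax withheld: $12,003.70 × 0.19 = $2,280.70
State income tax: $12,003.70 × 0.0264 = $316.90
State unemployment insurance (employee share): $12,053.51 × 0.008 = $96.43
Social Security tax: $12,053.51 × 0.0622 = $749.73
Roth 401(k) contribution: $12,053.51 × 0.0297 = $357.99
Charitable contribution: $365.17
Parking deduction: $194.30
Total deductions = $49.81 + $480.15 + $2,280.70 + $316.90 + $96.43 + $749.73 + $357.99 + $365.17 + $194.30 = $4,891.18
Net pay = $12,053.51 − $4,891.18 = $7,162.33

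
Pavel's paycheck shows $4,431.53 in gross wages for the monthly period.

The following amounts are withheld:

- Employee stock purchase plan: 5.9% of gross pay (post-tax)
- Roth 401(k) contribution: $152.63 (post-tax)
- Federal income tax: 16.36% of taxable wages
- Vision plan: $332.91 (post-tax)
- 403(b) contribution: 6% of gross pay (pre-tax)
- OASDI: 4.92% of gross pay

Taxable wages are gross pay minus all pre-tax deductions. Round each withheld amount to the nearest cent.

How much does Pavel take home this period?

403(b) contribution: $4,431.53 × 0.06 = $265.89
Taxable wages = $4,431.53 − $265.89 = $4,165.64
Federal income tax: $4,165.64 × 0.1636 = $681.50
OASDI: $4,431.53 × 0.0492 = $218.03
Roth 401(k) contribution: $152.63
Employee stock purchase plan: $4,431.53 × 0.059 = $261.46
Vision plan: $332.91
Total deductions = $265.89 + $681.50 + $218.03 + $152.63 + $261.46 + $332.91 = $1,912.42
Net pay = $4,431.53 − $1,912.42 = $2,519.11

$2,519.11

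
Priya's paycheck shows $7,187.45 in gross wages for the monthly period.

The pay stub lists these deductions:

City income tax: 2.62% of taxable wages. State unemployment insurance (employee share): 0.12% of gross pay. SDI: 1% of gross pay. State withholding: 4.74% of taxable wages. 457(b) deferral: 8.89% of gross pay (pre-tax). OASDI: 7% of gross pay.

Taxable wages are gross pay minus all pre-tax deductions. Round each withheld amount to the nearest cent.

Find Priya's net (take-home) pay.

$5,482.91

457(b) deferral: $7,187.45 × 0.0889 = $638.96
Taxable wages = $7,187.45 − $638.96 = $6,548.49
State withholding: $6,548.49 × 0.0474 = $310.40
City income tax: $6,548.49 × 0.0262 = $171.57
State unemployment insurance (employee share): $7,187.45 × 0.0012 = $8.62
SDI: $7,187.45 × 0.01 = $71.87
OASDI: $7,187.45 × 0.07 = $503.12
Total deductions = $638.96 + $310.40 + $171.57 + $8.62 + $71.87 + $503.12 = $1,704.54
Net pay = $7,187.45 − $1,704.54 = $5,482.91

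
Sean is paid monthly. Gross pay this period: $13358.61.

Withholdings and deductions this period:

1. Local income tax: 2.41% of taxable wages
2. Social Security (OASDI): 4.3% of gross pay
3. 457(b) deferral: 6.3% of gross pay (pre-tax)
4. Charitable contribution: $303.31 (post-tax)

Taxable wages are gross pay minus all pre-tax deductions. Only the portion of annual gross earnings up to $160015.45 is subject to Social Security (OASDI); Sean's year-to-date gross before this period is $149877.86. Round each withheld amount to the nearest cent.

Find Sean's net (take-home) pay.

457(b) deferral: $13358.61 × 0.063 = $841.59
Taxable wages = $13358.61 − $841.59 = $12517.02
Local income tax: $12517.02 × 0.0241 = $301.66
Social Security (OASDI): only $160015.45 − $149877.86 = $10137.59 of this check is subject → $10137.59 × 0.043 = $435.92
Charitable contribution: $303.31
Total deductions = $841.59 + $301.66 + $435.92 + $303.31 = $1882.48
Net pay = $13358.61 − $1882.48 = $11476.13

$11476.13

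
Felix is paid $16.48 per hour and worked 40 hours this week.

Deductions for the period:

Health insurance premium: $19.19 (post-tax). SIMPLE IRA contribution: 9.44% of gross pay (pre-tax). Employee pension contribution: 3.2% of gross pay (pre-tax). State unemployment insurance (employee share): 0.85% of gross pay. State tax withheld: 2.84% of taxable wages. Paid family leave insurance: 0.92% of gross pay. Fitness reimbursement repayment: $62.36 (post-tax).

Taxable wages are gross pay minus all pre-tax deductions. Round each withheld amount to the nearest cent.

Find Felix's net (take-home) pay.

$466.32

Gross pay: 40 × $16.48 = $659.20
SIMPLE IRA contribution: $659.20 × 0.0944 = $62.23
Employee pension contribution: $659.20 × 0.032 = $21.09
Pre-tax total = $62.23 + $21.09 = $83.32
Taxable wages = $659.20 − $83.32 = $575.88
State tax withheld: $575.88 × 0.0284 = $16.35
State unemployment insurance (employee share): $659.20 × 0.0085 = $5.60
Paid family leave insurance: $659.20 × 0.0092 = $6.06
Health insurance premium: $19.19
Fitness reimbursement repayment: $62.36
Total deductions = $62.23 + $21.09 + $16.35 + $5.60 + $6.06 + $19.19 + $62.36 = $192.88
Net pay = $659.20 − $192.88 = $466.32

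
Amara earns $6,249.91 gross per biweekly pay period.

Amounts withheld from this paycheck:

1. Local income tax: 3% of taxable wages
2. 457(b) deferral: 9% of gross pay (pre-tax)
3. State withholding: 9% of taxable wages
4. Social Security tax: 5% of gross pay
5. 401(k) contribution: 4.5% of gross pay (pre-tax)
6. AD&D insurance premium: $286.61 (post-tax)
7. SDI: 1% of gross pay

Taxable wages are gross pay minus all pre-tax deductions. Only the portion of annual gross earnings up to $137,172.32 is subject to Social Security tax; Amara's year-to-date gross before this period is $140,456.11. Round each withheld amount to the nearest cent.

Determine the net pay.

457(b) deferral: $6,249.91 × 0.09 = $562.49
401(k) contribution: $6,249.91 × 0.045 = $281.25
Pre-tax total = $562.49 + $281.25 = $843.74
Taxable wages = $6,249.91 − $843.74 = $5,406.17
State withholding: $5,406.17 × 0.09 = $486.56
Local income tax: $5,406.17 × 0.03 = $162.19
SDI: $6,249.91 × 0.01 = $62.50
Social Security tax: annual cap $137,172.32 already reached (YTD $140,456.11), so $0.00
AD&D insurance premium: $286.61
Total deductions = $562.49 + $281.25 + $486.56 + $162.19 + $62.50 + $0.00 + $286.61 = $1,841.60
Net pay = $6,249.91 − $1,841.60 = $4,408.31

$4,408.31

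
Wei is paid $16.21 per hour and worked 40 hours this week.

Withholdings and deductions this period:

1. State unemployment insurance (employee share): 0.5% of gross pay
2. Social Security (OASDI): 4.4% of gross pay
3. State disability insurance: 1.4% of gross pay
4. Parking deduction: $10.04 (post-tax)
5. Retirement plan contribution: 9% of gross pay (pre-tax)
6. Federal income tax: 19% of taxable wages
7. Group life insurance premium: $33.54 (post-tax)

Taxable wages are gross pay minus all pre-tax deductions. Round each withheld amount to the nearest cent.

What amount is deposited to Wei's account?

$393.50

Gross pay: 40 × $16.21 = $648.40
Retirement plan contribution: $648.40 × 0.09 = $58.36
Taxable wages = $648.40 − $58.36 = $590.04
Federal income tax: $590.04 × 0.19 = $112.11
Social Security (OASDI): $648.40 × 0.044 = $28.53
State disability insurance: $648.40 × 0.014 = $9.08
State unemployment insurance (employee share): $648.40 × 0.005 = $3.24
Parking deduction: $10.04
Group life insurance premium: $33.54
Total deductions = $58.36 + $112.11 + $28.53 + $9.08 + $3.24 + $10.04 + $33.54 = $254.90
Net pay = $648.40 − $254.90 = $393.50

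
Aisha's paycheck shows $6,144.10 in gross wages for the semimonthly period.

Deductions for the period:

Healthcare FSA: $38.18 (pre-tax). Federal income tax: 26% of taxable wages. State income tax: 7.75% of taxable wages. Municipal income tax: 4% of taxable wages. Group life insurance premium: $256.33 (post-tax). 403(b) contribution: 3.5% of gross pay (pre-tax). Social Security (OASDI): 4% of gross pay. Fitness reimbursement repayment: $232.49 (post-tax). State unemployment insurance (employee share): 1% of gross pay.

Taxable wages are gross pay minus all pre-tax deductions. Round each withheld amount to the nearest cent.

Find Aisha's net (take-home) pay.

$2,871.05

Healthcare FSA: $38.18
403(b) contribution: $6,144.10 × 0.035 = $215.04
Pre-tax total = $38.18 + $215.04 = $253.22
Taxable wages = $6,144.10 − $253.22 = $5,890.88
Municipal income tax: $5,890.88 × 0.04 = $235.64
Federal income tax: $5,890.88 × 0.26 = $1,531.63
State income tax: $5,890.88 × 0.0775 = $456.54
State unemployment insurance (employee share): $6,144.10 × 0.01 = $61.44
Social Security (OASDI): $6,144.10 × 0.04 = $245.76
Fitness reimbursement repayment: $232.49
Group life insurance premium: $256.33
Total deductions = $38.18 + $215.04 + $235.64 + $1,531.63 + $456.54 + $61.44 + $245.76 + $232.49 + $256.33 = $3,273.05
Net pay = $6,144.10 − $3,273.05 = $2,871.05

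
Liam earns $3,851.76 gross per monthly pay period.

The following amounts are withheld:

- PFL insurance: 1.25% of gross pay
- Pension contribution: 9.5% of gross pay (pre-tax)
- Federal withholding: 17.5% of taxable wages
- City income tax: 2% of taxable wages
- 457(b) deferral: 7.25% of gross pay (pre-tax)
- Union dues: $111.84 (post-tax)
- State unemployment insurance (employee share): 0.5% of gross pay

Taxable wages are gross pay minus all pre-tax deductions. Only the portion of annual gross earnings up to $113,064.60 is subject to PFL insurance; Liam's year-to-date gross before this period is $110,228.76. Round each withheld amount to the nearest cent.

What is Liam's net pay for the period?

$2,414.76

457(b) deferral: $3,851.76 × 0.0725 = $279.25
Pension contribution: $3,851.76 × 0.095 = $365.92
Pre-tax total = $279.25 + $365.92 = $645.17
Taxable wages = $3,851.76 − $645.17 = $3,206.59
City income tax: $3,206.59 × 0.02 = $64.13
Federal withholding: $3,206.59 × 0.175 = $561.15
PFL insurance: only $113,064.60 − $110,228.76 = $2,835.84 of this check is subject → $2,835.84 × 0.0125 = $35.45
State unemployment insurance (employee share): $3,851.76 × 0.005 = $19.26
Union dues: $111.84
Total deductions = $279.25 + $365.92 + $64.13 + $561.15 + $35.45 + $19.26 + $111.84 = $1,437.00
Net pay = $3,851.76 − $1,437.00 = $2,414.76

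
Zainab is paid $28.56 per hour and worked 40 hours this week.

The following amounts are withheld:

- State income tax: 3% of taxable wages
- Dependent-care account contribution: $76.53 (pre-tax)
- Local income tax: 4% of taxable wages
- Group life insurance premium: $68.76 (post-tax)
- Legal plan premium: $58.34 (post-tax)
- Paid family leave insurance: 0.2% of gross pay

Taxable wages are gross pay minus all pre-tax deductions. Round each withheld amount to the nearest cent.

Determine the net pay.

$861.88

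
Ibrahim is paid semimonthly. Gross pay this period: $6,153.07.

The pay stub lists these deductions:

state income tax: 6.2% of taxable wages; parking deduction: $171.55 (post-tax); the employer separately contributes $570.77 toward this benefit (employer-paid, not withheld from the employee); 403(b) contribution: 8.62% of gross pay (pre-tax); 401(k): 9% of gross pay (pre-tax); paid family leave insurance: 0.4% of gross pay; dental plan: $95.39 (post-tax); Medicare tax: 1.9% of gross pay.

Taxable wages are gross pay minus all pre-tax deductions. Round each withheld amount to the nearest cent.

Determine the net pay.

401(k): $6,153.07 × 0.09 = $553.78
403(b) contribution: $6,153.07 × 0.0862 = $530.39
Pre-tax total = $553.78 + $530.39 = $1,084.17
Taxable wages = $6,153.07 − $1,084.17 = $5,068.90
State income tax: $5,068.90 × 0.062 = $314.27
Medicare tax: $6,153.07 × 0.019 = $116.91
Paid family leave insurance: $6,153.07 × 0.004 = $24.61
Dental plan: $95.39
Parking deduction: $171.55
(Employer's $570.77 toward parking deduction is not withheld from the employee.)
Total deductions = $553.78 + $530.39 + $314.27 + $116.91 + $24.61 + $95.39 + $171.55 = $1,806.90
Net pay = $6,153.07 − $1,806.90 = $4,346.17

$4,346.17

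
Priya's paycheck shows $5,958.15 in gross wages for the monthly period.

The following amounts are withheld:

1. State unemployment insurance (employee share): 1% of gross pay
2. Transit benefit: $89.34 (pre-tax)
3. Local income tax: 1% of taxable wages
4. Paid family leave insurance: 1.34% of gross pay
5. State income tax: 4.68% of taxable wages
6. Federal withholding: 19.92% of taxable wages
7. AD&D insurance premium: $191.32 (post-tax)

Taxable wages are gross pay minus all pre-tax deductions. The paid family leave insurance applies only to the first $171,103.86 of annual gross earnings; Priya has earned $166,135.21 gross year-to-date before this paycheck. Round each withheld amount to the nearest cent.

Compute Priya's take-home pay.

$4,048.91

Transit benefit: $89.34
Taxable wages = $5,958.15 − $89.34 = $5,868.81
Local income tax: $5,868.81 × 0.01 = $58.69
State income tax: $5,868.81 × 0.0468 = $274.66
Federal withholding: $5,868.81 × 0.1992 = $1,169.07
State unemployment insurance (employee share): $5,958.15 × 0.01 = $59.58
Paid family leave insurance: only $171,103.86 − $166,135.21 = $4,968.65 of this check is subject → $4,968.65 × 0.0134 = $66.58
AD&D insurance premium: $191.32
Total deductions = $89.34 + $58.69 + $274.66 + $1,169.07 + $59.58 + $66.58 + $191.32 = $1,909.24
Net pay = $5,958.15 − $1,909.24 = $4,048.91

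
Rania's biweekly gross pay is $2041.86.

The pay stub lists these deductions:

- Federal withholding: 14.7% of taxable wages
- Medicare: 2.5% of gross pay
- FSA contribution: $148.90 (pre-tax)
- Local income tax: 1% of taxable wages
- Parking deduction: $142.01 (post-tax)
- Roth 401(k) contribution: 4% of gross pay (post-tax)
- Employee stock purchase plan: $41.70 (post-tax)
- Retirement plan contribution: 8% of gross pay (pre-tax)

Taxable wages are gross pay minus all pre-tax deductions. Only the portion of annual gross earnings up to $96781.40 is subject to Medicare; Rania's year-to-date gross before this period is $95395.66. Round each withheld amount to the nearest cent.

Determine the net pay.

$1158.04

Retirement plan contribution: $2041.86 × 0.08 = $163.35
FSA contribution: $148.90
Pre-tax total = $163.35 + $148.90 = $312.25
Taxable wages = $2041.86 − $312.25 = $1729.61
Federal withholding: $1729.61 × 0.147 = $254.25
Local income tax: $1729.61 × 0.01 = $17.30
Medicare: only $96781.40 − $95395.66 = $1385.74 of this check is subject → $1385.74 × 0.025 = $34.64
Employee stock purchase plan: $41.70
Parking deduction: $142.01
Roth 401(k) contribution: $2041.86 × 0.04 = $81.67
Total deductions = $163.35 + $148.90 + $254.25 + $17.30 + $34.64 + $41.70 + $142.01 + $81.67 = $883.82
Net pay = $2041.86 − $883.82 = $1158.04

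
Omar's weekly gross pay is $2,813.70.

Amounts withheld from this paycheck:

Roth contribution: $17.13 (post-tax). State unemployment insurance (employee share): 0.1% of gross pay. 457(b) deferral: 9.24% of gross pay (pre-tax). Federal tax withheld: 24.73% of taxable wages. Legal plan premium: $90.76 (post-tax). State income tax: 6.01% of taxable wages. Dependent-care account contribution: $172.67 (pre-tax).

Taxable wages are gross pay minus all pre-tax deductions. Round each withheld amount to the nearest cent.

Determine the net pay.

Dependent-care account contribution: $172.67
457(b) deferral: $2,813.70 × 0.0924 = $259.99
Pre-tax total = $172.67 + $259.99 = $432.66
Taxable wages = $2,813.70 − $432.66 = $2,381.04
Federal tax withheld: $2,381.04 × 0.2473 = $588.83
State income tax: $2,381.04 × 0.0601 = $143.10
State unemployment insurance (employee share): $2,813.70 × 0.001 = $2.81
Roth contribution: $17.13
Legal plan premium: $90.76
Total deductions = $172.67 + $259.99 + $588.83 + $143.10 + $2.81 + $17.13 + $90.76 = $1,275.29
Net pay = $2,813.70 − $1,275.29 = $1,538.41

$1,538.41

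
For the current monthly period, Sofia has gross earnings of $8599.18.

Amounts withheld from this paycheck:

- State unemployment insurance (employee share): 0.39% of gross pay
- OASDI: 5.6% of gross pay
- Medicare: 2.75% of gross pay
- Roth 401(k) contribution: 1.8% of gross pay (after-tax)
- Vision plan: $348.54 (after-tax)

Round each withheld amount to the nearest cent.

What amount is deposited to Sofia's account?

$7344.28

State unemployment insurance (employee share): $8599.18 × 0.0039 = $33.54
Medicare: $8599.18 × 0.0275 = $236.48
OASDI: $8599.18 × 0.056 = $481.55
Roth 401(k) contribution: $8599.18 × 0.018 = $154.79
Vision plan: $348.54
Total deductions = $33.54 + $236.48 + $481.55 + $154.79 + $348.54 = $1254.90
Net pay = $8599.18 − $1254.90 = $7344.28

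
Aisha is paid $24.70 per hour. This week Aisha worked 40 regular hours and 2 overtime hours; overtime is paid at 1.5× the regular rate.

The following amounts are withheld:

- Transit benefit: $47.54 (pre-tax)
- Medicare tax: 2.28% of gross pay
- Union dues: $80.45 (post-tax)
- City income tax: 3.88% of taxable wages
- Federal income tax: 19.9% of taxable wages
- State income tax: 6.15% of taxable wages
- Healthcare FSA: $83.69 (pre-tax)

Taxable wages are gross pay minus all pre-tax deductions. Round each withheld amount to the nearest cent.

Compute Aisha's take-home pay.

Regular pay: 40 × $24.70 = $988.00
Overtime pay: 2 × $24.70 × 1.5 = $74.10
Gross pay = $988.00 + $74.10 = $1,062.10
Healthcare FSA: $83.69
Transit benefit: $47.54
Pre-tax total = $83.69 + $47.54 = $131.23
Taxable wages = $1,062.10 − $131.23 = $930.87
Federal income tax: $930.87 × 0.199 = $185.24
State income tax: $930.87 × 0.0615 = $57.25
City income tax: $930.87 × 0.0388 = $36.12
Medicare tax: $1,062.10 × 0.0228 = $24.22
Union dues: $80.45
Total deductions = $83.69 + $47.54 + $185.24 + $57.25 + $36.12 + $24.22 + $80.45 = $514.51
Net pay = $1,062.10 − $514.51 = $547.59

$547.59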